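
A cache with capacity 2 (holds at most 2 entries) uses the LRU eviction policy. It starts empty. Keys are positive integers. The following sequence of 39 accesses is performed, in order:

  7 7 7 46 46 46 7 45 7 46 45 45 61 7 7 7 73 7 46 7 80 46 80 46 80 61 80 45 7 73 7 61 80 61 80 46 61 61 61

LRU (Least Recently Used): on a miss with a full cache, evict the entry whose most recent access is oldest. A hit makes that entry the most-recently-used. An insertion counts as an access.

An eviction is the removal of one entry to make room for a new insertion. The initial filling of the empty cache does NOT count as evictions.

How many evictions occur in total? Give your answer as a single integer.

LRU simulation (capacity=2):
  1. access 7: MISS. Cache (LRU->MRU): [7]
  2. access 7: HIT. Cache (LRU->MRU): [7]
  3. access 7: HIT. Cache (LRU->MRU): [7]
  4. access 46: MISS. Cache (LRU->MRU): [7 46]
  5. access 46: HIT. Cache (LRU->MRU): [7 46]
  6. access 46: HIT. Cache (LRU->MRU): [7 46]
  7. access 7: HIT. Cache (LRU->MRU): [46 7]
  8. access 45: MISS, evict 46. Cache (LRU->MRU): [7 45]
  9. access 7: HIT. Cache (LRU->MRU): [45 7]
  10. access 46: MISS, evict 45. Cache (LRU->MRU): [7 46]
  11. access 45: MISS, evict 7. Cache (LRU->MRU): [46 45]
  12. access 45: HIT. Cache (LRU->MRU): [46 45]
  13. access 61: MISS, evict 46. Cache (LRU->MRU): [45 61]
  14. access 7: MISS, evict 45. Cache (LRU->MRU): [61 7]
  15. access 7: HIT. Cache (LRU->MRU): [61 7]
  16. access 7: HIT. Cache (LRU->MRU): [61 7]
  17. access 73: MISS, evict 61. Cache (LRU->MRU): [7 73]
  18. access 7: HIT. Cache (LRU->MRU): [73 7]
  19. access 46: MISS, evict 73. Cache (LRU->MRU): [7 46]
  20. access 7: HIT. Cache (LRU->MRU): [46 7]
  21. access 80: MISS, evict 46. Cache (LRU->MRU): [7 80]
  22. access 46: MISS, evict 7. Cache (LRU->MRU): [80 46]
  23. access 80: HIT. Cache (LRU->MRU): [46 80]
  24. access 46: HIT. Cache (LRU->MRU): [80 46]
  25. access 80: HIT. Cache (LRU->MRU): [46 80]
  26. access 61: MISS, evict 46. Cache (LRU->MRU): [80 61]
  27. access 80: HIT. Cache (LRU->MRU): [61 80]
  28. access 45: MISS, evict 61. Cache (LRU->MRU): [80 45]
  29. access 7: MISS, evict 80. Cache (LRU->MRU): [45 7]
  30. access 73: MISS, evict 45. Cache (LRU->MRU): [7 73]
  31. access 7: HIT. Cache (LRU->MRU): [73 7]
  32. access 61: MISS, evict 73. Cache (LRU->MRU): [7 61]
  33. access 80: MISS, evict 7. Cache (LRU->MRU): [61 80]
  34. access 61: HIT. Cache (LRU->MRU): [80 61]
  35. access 80: HIT. Cache (LRU->MRU): [61 80]
  36. access 46: MISS, evict 61. Cache (LRU->MRU): [80 46]
  37. access 61: MISS, evict 80. Cache (LRU->MRU): [46 61]
  38. access 61: HIT. Cache (LRU->MRU): [46 61]
  39. access 61: HIT. Cache (LRU->MRU): [46 61]
Total: 20 hits, 19 misses, 17 evictions

Answer: 17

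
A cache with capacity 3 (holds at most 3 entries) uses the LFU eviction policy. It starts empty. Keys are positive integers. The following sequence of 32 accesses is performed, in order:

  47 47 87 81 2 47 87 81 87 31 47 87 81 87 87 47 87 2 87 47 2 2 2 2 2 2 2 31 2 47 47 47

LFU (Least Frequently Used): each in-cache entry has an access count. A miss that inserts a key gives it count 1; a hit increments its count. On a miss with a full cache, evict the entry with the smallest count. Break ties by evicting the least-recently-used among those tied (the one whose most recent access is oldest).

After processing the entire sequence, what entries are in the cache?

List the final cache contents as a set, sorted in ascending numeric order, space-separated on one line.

LFU simulation (capacity=3):
  1. access 47: MISS. Cache: [47(c=1)]
  2. access 47: HIT, count now 2. Cache: [47(c=2)]
  3. access 87: MISS. Cache: [87(c=1) 47(c=2)]
  4. access 81: MISS. Cache: [87(c=1) 81(c=1) 47(c=2)]
  5. access 2: MISS, evict 87(c=1). Cache: [81(c=1) 2(c=1) 47(c=2)]
  6. access 47: HIT, count now 3. Cache: [81(c=1) 2(c=1) 47(c=3)]
  7. access 87: MISS, evict 81(c=1). Cache: [2(c=1) 87(c=1) 47(c=3)]
  8. access 81: MISS, evict 2(c=1). Cache: [87(c=1) 81(c=1) 47(c=3)]
  9. access 87: HIT, count now 2. Cache: [81(c=1) 87(c=2) 47(c=3)]
  10. access 31: MISS, evict 81(c=1). Cache: [31(c=1) 87(c=2) 47(c=3)]
  11. access 47: HIT, count now 4. Cache: [31(c=1) 87(c=2) 47(c=4)]
  12. access 87: HIT, count now 3. Cache: [31(c=1) 87(c=3) 47(c=4)]
  13. access 81: MISS, evict 31(c=1). Cache: [81(c=1) 87(c=3) 47(c=4)]
  14. access 87: HIT, count now 4. Cache: [81(c=1) 47(c=4) 87(c=4)]
  15. access 87: HIT, count now 5. Cache: [81(c=1) 47(c=4) 87(c=5)]
  16. access 47: HIT, count now 5. Cache: [81(c=1) 87(c=5) 47(c=5)]
  17. access 87: HIT, count now 6. Cache: [81(c=1) 47(c=5) 87(c=6)]
  18. access 2: MISS, evict 81(c=1). Cache: [2(c=1) 47(c=5) 87(c=6)]
  19. access 87: HIT, count now 7. Cache: [2(c=1) 47(c=5) 87(c=7)]
  20. access 47: HIT, count now 6. Cache: [2(c=1) 47(c=6) 87(c=7)]
  21. access 2: HIT, count now 2. Cache: [2(c=2) 47(c=6) 87(c=7)]
  22. access 2: HIT, count now 3. Cache: [2(c=3) 47(c=6) 87(c=7)]
  23. access 2: HIT, count now 4. Cache: [2(c=4) 47(c=6) 87(c=7)]
  24. access 2: HIT, count now 5. Cache: [2(c=5) 47(c=6) 87(c=7)]
  25. access 2: HIT, count now 6. Cache: [47(c=6) 2(c=6) 87(c=7)]
  26. access 2: HIT, count now 7. Cache: [47(c=6) 87(c=7) 2(c=7)]
  27. access 2: HIT, count now 8. Cache: [47(c=6) 87(c=7) 2(c=8)]
  28. access 31: MISS, evict 47(c=6). Cache: [31(c=1) 87(c=7) 2(c=8)]
  29. access 2: HIT, count now 9. Cache: [31(c=1) 87(c=7) 2(c=9)]
  30. access 47: MISS, evict 31(c=1). Cache: [47(c=1) 87(c=7) 2(c=9)]
  31. access 47: HIT, count now 2. Cache: [47(c=2) 87(c=7) 2(c=9)]
  32. access 47: HIT, count now 3. Cache: [47(c=3) 87(c=7) 2(c=9)]
Total: 21 hits, 11 misses, 8 evictions

Answer: 2 47 87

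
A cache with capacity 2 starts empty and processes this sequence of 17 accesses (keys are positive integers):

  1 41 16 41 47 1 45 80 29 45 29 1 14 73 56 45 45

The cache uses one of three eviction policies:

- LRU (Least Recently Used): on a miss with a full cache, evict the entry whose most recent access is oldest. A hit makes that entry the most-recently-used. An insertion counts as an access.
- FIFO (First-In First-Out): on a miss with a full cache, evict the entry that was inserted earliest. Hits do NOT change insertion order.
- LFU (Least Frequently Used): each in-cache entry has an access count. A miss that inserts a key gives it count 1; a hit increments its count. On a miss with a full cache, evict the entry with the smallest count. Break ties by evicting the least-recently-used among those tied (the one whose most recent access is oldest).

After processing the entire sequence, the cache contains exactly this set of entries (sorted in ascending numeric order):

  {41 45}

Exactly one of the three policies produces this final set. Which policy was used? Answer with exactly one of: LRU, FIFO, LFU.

Simulating under each policy and comparing final sets:
  LRU: final set = {45 56} -> differs
  FIFO: final set = {45 56} -> differs
  LFU: final set = {41 45} -> MATCHES target
Only LFU produces the target set.

Answer: LFU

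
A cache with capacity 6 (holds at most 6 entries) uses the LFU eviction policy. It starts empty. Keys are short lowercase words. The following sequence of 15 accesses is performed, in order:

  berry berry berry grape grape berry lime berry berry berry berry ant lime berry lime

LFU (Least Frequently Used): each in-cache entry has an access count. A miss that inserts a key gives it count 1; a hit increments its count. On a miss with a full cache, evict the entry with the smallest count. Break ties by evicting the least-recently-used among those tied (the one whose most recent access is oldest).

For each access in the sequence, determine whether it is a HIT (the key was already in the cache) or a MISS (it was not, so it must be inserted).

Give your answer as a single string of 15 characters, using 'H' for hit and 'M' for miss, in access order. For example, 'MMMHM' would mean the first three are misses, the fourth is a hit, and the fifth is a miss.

LFU simulation (capacity=6):
  1. access berry: MISS. Cache: [berry(c=1)]
  2. access berry: HIT, count now 2. Cache: [berry(c=2)]
  3. access berry: HIT, count now 3. Cache: [berry(c=3)]
  4. access grape: MISS. Cache: [grape(c=1) berry(c=3)]
  5. access grape: HIT, count now 2. Cache: [grape(c=2) berry(c=3)]
  6. access berry: HIT, count now 4. Cache: [grape(c=2) berry(c=4)]
  7. access lime: MISS. Cache: [lime(c=1) grape(c=2) berry(c=4)]
  8. access berry: HIT, count now 5. Cache: [lime(c=1) grape(c=2) berry(c=5)]
  9. access berry: HIT, count now 6. Cache: [lime(c=1) grape(c=2) berry(c=6)]
  10. access berry: HIT, count now 7. Cache: [lime(c=1) grape(c=2) berry(c=7)]
  11. access berry: HIT, count now 8. Cache: [lime(c=1) grape(c=2) berry(c=8)]
  12. access ant: MISS. Cache: [lime(c=1) ant(c=1) grape(c=2) berry(c=8)]
  13. access lime: HIT, count now 2. Cache: [ant(c=1) grape(c=2) lime(c=2) berry(c=8)]
  14. access berry: HIT, count now 9. Cache: [ant(c=1) grape(c=2) lime(c=2) berry(c=9)]
  15. access lime: HIT, count now 3. Cache: [ant(c=1) grape(c=2) lime(c=3) berry(c=9)]
Total: 11 hits, 4 misses, 0 evictions

Answer: MHHMHHMHHHHMHHH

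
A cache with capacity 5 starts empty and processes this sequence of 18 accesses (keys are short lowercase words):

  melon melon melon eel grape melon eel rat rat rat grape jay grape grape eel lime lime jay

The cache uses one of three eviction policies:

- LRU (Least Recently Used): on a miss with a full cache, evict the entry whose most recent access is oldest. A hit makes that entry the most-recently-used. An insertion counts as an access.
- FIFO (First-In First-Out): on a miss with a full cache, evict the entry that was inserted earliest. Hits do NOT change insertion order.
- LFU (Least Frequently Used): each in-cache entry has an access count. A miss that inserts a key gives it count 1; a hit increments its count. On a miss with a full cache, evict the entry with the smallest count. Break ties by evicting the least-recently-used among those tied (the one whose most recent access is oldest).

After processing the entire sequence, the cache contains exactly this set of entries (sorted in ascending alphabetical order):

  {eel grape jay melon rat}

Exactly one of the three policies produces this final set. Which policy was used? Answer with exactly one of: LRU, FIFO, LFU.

Answer: LFU

Derivation:
Simulating under each policy and comparing final sets:
  LRU: final set = {eel grape jay lime rat} -> differs
  FIFO: final set = {eel grape jay lime rat} -> differs
  LFU: final set = {eel grape jay melon rat} -> MATCHES target
Only LFU produces the target set.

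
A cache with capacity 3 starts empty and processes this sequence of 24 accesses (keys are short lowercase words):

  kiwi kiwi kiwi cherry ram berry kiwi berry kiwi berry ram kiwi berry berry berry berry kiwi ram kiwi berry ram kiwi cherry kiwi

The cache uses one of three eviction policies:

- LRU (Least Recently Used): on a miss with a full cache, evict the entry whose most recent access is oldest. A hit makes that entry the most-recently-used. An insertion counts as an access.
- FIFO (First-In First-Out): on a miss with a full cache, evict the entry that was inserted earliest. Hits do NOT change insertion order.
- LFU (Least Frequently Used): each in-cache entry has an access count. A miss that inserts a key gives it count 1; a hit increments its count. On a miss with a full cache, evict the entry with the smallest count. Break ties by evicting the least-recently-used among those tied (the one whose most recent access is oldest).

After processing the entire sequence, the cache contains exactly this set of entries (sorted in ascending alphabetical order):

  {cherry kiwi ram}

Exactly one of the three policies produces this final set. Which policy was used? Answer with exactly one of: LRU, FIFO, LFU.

Answer: LRU

Derivation:
Simulating under each policy and comparing final sets:
  LRU: final set = {cherry kiwi ram} -> MATCHES target
  FIFO: final set = {berry cherry kiwi} -> differs
  LFU: final set = {berry cherry kiwi} -> differs
Only LRU produces the target set.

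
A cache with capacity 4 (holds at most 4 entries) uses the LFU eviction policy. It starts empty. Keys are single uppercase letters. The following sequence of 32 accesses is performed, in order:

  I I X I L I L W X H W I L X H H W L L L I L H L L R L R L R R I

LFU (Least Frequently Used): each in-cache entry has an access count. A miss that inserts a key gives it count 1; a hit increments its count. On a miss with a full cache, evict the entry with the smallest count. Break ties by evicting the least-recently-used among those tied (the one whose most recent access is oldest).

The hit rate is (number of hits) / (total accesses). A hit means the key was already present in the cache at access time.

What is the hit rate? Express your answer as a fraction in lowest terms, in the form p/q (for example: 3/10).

LFU simulation (capacity=4):
  1. access I: MISS. Cache: [I(c=1)]
  2. access I: HIT, count now 2. Cache: [I(c=2)]
  3. access X: MISS. Cache: [X(c=1) I(c=2)]
  4. access I: HIT, count now 3. Cache: [X(c=1) I(c=3)]
  5. access L: MISS. Cache: [X(c=1) L(c=1) I(c=3)]
  6. access I: HIT, count now 4. Cache: [X(c=1) L(c=1) I(c=4)]
  7. access L: HIT, count now 2. Cache: [X(c=1) L(c=2) I(c=4)]
  8. access W: MISS. Cache: [X(c=1) W(c=1) L(c=2) I(c=4)]
  9. access X: HIT, count now 2. Cache: [W(c=1) L(c=2) X(c=2) I(c=4)]
  10. access H: MISS, evict W(c=1). Cache: [H(c=1) L(c=2) X(c=2) I(c=4)]
  11. access W: MISS, evict H(c=1). Cache: [W(c=1) L(c=2) X(c=2) I(c=4)]
  12. access I: HIT, count now 5. Cache: [W(c=1) L(c=2) X(c=2) I(c=5)]
  13. access L: HIT, count now 3. Cache: [W(c=1) X(c=2) L(c=3) I(c=5)]
  14. access X: HIT, count now 3. Cache: [W(c=1) L(c=3) X(c=3) I(c=5)]
  15. access H: MISS, evict W(c=1). Cache: [H(c=1) L(c=3) X(c=3) I(c=5)]
  16. access H: HIT, count now 2. Cache: [H(c=2) L(c=3) X(c=3) I(c=5)]
  17. access W: MISS, evict H(c=2). Cache: [W(c=1) L(c=3) X(c=3) I(c=5)]
  18. access L: HIT, count now 4. Cache: [W(c=1) X(c=3) L(c=4) I(c=5)]
  19. access L: HIT, count now 5. Cache: [W(c=1) X(c=3) I(c=5) L(c=5)]
  20. access L: HIT, count now 6. Cache: [W(c=1) X(c=3) I(c=5) L(c=6)]
  21. access I: HIT, count now 6. Cache: [W(c=1) X(c=3) L(c=6) I(c=6)]
  22. access L: HIT, count now 7. Cache: [W(c=1) X(c=3) I(c=6) L(c=7)]
  23. access H: MISS, evict W(c=1). Cache: [H(c=1) X(c=3) I(c=6) L(c=7)]
  24. access L: HIT, count now 8. Cache: [H(c=1) X(c=3) I(c=6) L(c=8)]
  25. access L: HIT, count now 9. Cache: [H(c=1) X(c=3) I(c=6) L(c=9)]
  26. access R: MISS, evict H(c=1). Cache: [R(c=1) X(c=3) I(c=6) L(c=9)]
  27. access L: HIT, count now 10. Cache: [R(c=1) X(c=3) I(c=6) L(c=10)]
  28. access R: HIT, count now 2. Cache: [R(c=2) X(c=3) I(c=6) L(c=10)]
  29. access L: HIT, count now 11. Cache: [R(c=2) X(c=3) I(c=6) L(c=11)]
  30. access R: HIT, count now 3. Cache: [X(c=3) R(c=3) I(c=6) L(c=11)]
  31. access R: HIT, count now 4. Cache: [X(c=3) R(c=4) I(c=6) L(c=11)]
  32. access I: HIT, count now 7. Cache: [X(c=3) R(c=4) I(c=7) L(c=11)]
Total: 22 hits, 10 misses, 6 evictions

Hit rate = 22/32 = 11/16

Answer: 11/16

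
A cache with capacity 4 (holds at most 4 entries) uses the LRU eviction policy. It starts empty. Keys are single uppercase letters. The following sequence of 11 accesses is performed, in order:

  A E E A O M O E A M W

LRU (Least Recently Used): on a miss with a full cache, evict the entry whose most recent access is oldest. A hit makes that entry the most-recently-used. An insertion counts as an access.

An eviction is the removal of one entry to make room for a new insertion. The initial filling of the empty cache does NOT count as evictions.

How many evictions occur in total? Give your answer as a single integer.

LRU simulation (capacity=4):
  1. access A: MISS. Cache (LRU->MRU): [A]
  2. access E: MISS. Cache (LRU->MRU): [A E]
  3. access E: HIT. Cache (LRU->MRU): [A E]
  4. access A: HIT. Cache (LRU->MRU): [E A]
  5. access O: MISS. Cache (LRU->MRU): [E A O]
  6. access M: MISS. Cache (LRU->MRU): [E A O M]
  7. access O: HIT. Cache (LRU->MRU): [E A M O]
  8. access E: HIT. Cache (LRU->MRU): [A M O E]
  9. access A: HIT. Cache (LRU->MRU): [M O E A]
  10. access M: HIT. Cache (LRU->MRU): [O E A M]
  11. access W: MISS, evict O. Cache (LRU->MRU): [E A M W]
Total: 6 hits, 5 misses, 1 evictions

Answer: 1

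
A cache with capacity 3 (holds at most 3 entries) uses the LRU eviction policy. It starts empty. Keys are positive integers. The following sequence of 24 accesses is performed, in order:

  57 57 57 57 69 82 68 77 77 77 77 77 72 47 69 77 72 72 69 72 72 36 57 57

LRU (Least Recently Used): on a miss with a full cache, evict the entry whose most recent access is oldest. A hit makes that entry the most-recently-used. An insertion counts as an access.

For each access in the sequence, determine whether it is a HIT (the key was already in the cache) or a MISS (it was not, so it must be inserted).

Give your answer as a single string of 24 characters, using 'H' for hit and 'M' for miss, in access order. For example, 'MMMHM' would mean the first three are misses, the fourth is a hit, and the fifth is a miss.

LRU simulation (capacity=3):
  1. access 57: MISS. Cache (LRU->MRU): [57]
  2. access 57: HIT. Cache (LRU->MRU): [57]
  3. access 57: HIT. Cache (LRU->MRU): [57]
  4. access 57: HIT. Cache (LRU->MRU): [57]
  5. access 69: MISS. Cache (LRU->MRU): [57 69]
  6. access 82: MISS. Cache (LRU->MRU): [57 69 82]
  7. access 68: MISS, evict 57. Cache (LRU->MRU): [69 82 68]
  8. access 77: MISS, evict 69. Cache (LRU->MRU): [82 68 77]
  9. access 77: HIT. Cache (LRU->MRU): [82 68 77]
  10. access 77: HIT. Cache (LRU->MRU): [82 68 77]
  11. access 77: HIT. Cache (LRU->MRU): [82 68 77]
  12. access 77: HIT. Cache (LRU->MRU): [82 68 77]
  13. access 72: MISS, evict 82. Cache (LRU->MRU): [68 77 72]
  14. access 47: MISS, evict 68. Cache (LRU->MRU): [77 72 47]
  15. access 69: MISS, evict 77. Cache (LRU->MRU): [72 47 69]
  16. access 77: MISS, evict 72. Cache (LRU->MRU): [47 69 77]
  17. access 72: MISS, evict 47. Cache (LRU->MRU): [69 77 72]
  18. access 72: HIT. Cache (LRU->MRU): [69 77 72]
  19. access 69: HIT. Cache (LRU->MRU): [77 72 69]
  20. access 72: HIT. Cache (LRU->MRU): [77 69 72]
  21. access 72: HIT. Cache (LRU->MRU): [77 69 72]
  22. access 36: MISS, evict 77. Cache (LRU->MRU): [69 72 36]
  23. access 57: MISS, evict 69. Cache (LRU->MRU): [72 36 57]
  24. access 57: HIT. Cache (LRU->MRU): [72 36 57]
Total: 12 hits, 12 misses, 9 evictions

Answer: MHHHMMMMHHHHMMMMMHHHHMMH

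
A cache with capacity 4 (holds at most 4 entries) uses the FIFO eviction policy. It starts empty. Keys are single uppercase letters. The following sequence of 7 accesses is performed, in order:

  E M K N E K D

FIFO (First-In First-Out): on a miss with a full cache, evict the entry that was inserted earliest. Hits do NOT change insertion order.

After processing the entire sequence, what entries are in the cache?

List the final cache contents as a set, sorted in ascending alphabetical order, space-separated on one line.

Answer: D K M N

Derivation:
FIFO simulation (capacity=4):
  1. access E: MISS. Cache (old->new): [E]
  2. access M: MISS. Cache (old->new): [E M]
  3. access K: MISS. Cache (old->new): [E M K]
  4. access N: MISS. Cache (old->new): [E M K N]
  5. access E: HIT. Cache (old->new): [E M K N]
  6. access K: HIT. Cache (old->new): [E M K N]
  7. access D: MISS, evict E. Cache (old->new): [M K N D]
Total: 2 hits, 5 misses, 1 evictions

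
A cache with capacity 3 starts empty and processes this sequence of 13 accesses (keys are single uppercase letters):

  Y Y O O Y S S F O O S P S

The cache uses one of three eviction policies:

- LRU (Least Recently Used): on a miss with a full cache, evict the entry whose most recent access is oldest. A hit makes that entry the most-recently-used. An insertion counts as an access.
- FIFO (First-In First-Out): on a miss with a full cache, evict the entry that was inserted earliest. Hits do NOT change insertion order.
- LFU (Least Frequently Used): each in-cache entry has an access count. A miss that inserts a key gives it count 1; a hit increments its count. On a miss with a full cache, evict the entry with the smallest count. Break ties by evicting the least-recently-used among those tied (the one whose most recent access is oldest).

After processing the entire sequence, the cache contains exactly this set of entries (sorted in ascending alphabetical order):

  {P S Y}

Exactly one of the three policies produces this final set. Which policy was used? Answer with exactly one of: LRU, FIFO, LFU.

Simulating under each policy and comparing final sets:
  LRU: final set = {O P S} -> differs
  FIFO: final set = {F P S} -> differs
  LFU: final set = {P S Y} -> MATCHES target
Only LFU produces the target set.

Answer: LFU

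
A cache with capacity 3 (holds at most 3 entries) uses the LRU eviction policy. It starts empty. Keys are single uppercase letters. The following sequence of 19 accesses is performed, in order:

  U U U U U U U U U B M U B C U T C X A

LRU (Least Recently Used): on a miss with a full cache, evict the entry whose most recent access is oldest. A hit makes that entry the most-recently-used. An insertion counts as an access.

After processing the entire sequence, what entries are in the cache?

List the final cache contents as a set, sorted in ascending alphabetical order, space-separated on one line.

LRU simulation (capacity=3):
  1. access U: MISS. Cache (LRU->MRU): [U]
  2. access U: HIT. Cache (LRU->MRU): [U]
  3. access U: HIT. Cache (LRU->MRU): [U]
  4. access U: HIT. Cache (LRU->MRU): [U]
  5. access U: HIT. Cache (LRU->MRU): [U]
  6. access U: HIT. Cache (LRU->MRU): [U]
  7. access U: HIT. Cache (LRU->MRU): [U]
  8. access U: HIT. Cache (LRU->MRU): [U]
  9. access U: HIT. Cache (LRU->MRU): [U]
  10. access B: MISS. Cache (LRU->MRU): [U B]
  11. access M: MISS. Cache (LRU->MRU): [U B M]
  12. access U: HIT. Cache (LRU->MRU): [B M U]
  13. access B: HIT. Cache (LRU->MRU): [M U B]
  14. access C: MISS, evict M. Cache (LRU->MRU): [U B C]
  15. access U: HIT. Cache (LRU->MRU): [B C U]
  16. access T: MISS, evict B. Cache (LRU->MRU): [C U T]
  17. access C: HIT. Cache (LRU->MRU): [U T C]
  18. access X: MISS, evict U. Cache (LRU->MRU): [T C X]
  19. access A: MISS, evict T. Cache (LRU->MRU): [C X A]
Total: 12 hits, 7 misses, 4 evictions

Answer: A C X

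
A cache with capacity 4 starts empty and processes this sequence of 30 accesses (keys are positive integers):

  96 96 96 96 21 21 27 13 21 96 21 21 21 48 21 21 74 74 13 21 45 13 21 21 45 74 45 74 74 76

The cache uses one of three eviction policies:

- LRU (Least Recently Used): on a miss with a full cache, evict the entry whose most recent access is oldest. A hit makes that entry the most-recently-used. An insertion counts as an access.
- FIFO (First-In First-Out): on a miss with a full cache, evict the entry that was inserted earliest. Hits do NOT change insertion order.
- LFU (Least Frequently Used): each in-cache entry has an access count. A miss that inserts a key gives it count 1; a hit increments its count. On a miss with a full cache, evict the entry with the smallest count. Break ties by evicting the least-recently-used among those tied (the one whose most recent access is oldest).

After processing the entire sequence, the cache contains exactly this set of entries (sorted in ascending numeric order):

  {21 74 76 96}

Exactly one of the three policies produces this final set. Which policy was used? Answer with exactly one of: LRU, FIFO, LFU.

Simulating under each policy and comparing final sets:
  LRU: final set = {21 45 74 76} -> differs
  FIFO: final set = {13 21 45 76} -> differs
  LFU: final set = {21 74 76 96} -> MATCHES target
Only LFU produces the target set.

Answer: LFU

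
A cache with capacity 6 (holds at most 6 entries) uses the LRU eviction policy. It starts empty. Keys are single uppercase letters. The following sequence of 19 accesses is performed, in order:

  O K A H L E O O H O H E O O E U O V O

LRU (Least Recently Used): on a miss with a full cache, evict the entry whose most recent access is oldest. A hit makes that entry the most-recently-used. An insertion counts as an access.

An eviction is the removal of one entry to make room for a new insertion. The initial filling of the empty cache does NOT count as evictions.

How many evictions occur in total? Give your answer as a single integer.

LRU simulation (capacity=6):
  1. access O: MISS. Cache (LRU->MRU): [O]
  2. access K: MISS. Cache (LRU->MRU): [O K]
  3. access A: MISS. Cache (LRU->MRU): [O K A]
  4. access H: MISS. Cache (LRU->MRU): [O K A H]
  5. access L: MISS. Cache (LRU->MRU): [O K A H L]
  6. access E: MISS. Cache (LRU->MRU): [O K A H L E]
  7. access O: HIT. Cache (LRU->MRU): [K A H L E O]
  8. access O: HIT. Cache (LRU->MRU): [K A H L E O]
  9. access H: HIT. Cache (LRU->MRU): [K A L E O H]
  10. access O: HIT. Cache (LRU->MRU): [K A L E H O]
  11. access H: HIT. Cache (LRU->MRU): [K A L E O H]
  12. access E: HIT. Cache (LRU->MRU): [K A L O H E]
  13. access O: HIT. Cache (LRU->MRU): [K A L H E O]
  14. access O: HIT. Cache (LRU->MRU): [K A L H E O]
  15. access E: HIT. Cache (LRU->MRU): [K A L H O E]
  16. access U: MISS, evict K. Cache (LRU->MRU): [A L H O E U]
  17. access O: HIT. Cache (LRU->MRU): [A L H E U O]
  18. access V: MISS, evict A. Cache (LRU->MRU): [L H E U O V]
  19. access O: HIT. Cache (LRU->MRU): [L H E U V O]
Total: 11 hits, 8 misses, 2 evictions

Answer: 2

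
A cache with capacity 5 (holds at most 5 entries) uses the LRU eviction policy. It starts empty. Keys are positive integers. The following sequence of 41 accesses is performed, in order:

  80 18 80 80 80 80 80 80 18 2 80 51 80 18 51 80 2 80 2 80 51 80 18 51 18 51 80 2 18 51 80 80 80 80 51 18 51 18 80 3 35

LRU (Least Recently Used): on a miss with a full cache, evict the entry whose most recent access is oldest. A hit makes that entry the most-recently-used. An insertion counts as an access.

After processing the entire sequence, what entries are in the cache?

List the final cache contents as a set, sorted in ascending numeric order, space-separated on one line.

LRU simulation (capacity=5):
  1. access 80: MISS. Cache (LRU->MRU): [80]
  2. access 18: MISS. Cache (LRU->MRU): [80 18]
  3. access 80: HIT. Cache (LRU->MRU): [18 80]
  4. access 80: HIT. Cache (LRU->MRU): [18 80]
  5. access 80: HIT. Cache (LRU->MRU): [18 80]
  6. access 80: HIT. Cache (LRU->MRU): [18 80]
  7. access 80: HIT. Cache (LRU->MRU): [18 80]
  8. access 80: HIT. Cache (LRU->MRU): [18 80]
  9. access 18: HIT. Cache (LRU->MRU): [80 18]
  10. access 2: MISS. Cache (LRU->MRU): [80 18 2]
  11. access 80: HIT. Cache (LRU->MRU): [18 2 80]
  12. access 51: MISS. Cache (LRU->MRU): [18 2 80 51]
  13. access 80: HIT. Cache (LRU->MRU): [18 2 51 80]
  14. access 18: HIT. Cache (LRU->MRU): [2 51 80 18]
  15. access 51: HIT. Cache (LRU->MRU): [2 80 18 51]
  16. access 80: HIT. Cache (LRU->MRU): [2 18 51 80]
  17. access 2: HIT. Cache (LRU->MRU): [18 51 80 2]
  18. access 80: HIT. Cache (LRU->MRU): [18 51 2 80]
  19. access 2: HIT. Cache (LRU->MRU): [18 51 80 2]
  20. access 80: HIT. Cache (LRU->MRU): [18 51 2 80]
  21. access 51: HIT. Cache (LRU->MRU): [18 2 80 51]
  22. access 80: HIT. Cache (LRU->MRU): [18 2 51 80]
  23. access 18: HIT. Cache (LRU->MRU): [2 51 80 18]
  24. access 51: HIT. Cache (LRU->MRU): [2 80 18 51]
  25. access 18: HIT. Cache (LRU->MRU): [2 80 51 18]
  26. access 51: HIT. Cache (LRU->MRU): [2 80 18 51]
  27. access 80: HIT. Cache (LRU->MRU): [2 18 51 80]
  28. access 2: HIT. Cache (LRU->MRU): [18 51 80 2]
  29. access 18: HIT. Cache (LRU->MRU): [51 80 2 18]
  30. access 51: HIT. Cache (LRU->MRU): [80 2 18 51]
  31. access 80: HIT. Cache (LRU->MRU): [2 18 51 80]
  32. access 80: HIT. Cache (LRU->MRU): [2 18 51 80]
  33. access 80: HIT. Cache (LRU->MRU): [2 18 51 80]
  34. access 80: HIT. Cache (LRU->MRU): [2 18 51 80]
  35. access 51: HIT. Cache (LRU->MRU): [2 18 80 51]
  36. access 18: HIT. Cache (LRU->MRU): [2 80 51 18]
  37. access 51: HIT. Cache (LRU->MRU): [2 80 18 51]
  38. access 18: HIT. Cache (LRU->MRU): [2 80 51 18]
  39. access 80: HIT. Cache (LRU->MRU): [2 51 18 80]
  40. access 3: MISS. Cache (LRU->MRU): [2 51 18 80 3]
  41. access 35: MISS, evict 2. Cache (LRU->MRU): [51 18 80 3 35]
Total: 35 hits, 6 misses, 1 evictions

Answer: 3 18 35 51 80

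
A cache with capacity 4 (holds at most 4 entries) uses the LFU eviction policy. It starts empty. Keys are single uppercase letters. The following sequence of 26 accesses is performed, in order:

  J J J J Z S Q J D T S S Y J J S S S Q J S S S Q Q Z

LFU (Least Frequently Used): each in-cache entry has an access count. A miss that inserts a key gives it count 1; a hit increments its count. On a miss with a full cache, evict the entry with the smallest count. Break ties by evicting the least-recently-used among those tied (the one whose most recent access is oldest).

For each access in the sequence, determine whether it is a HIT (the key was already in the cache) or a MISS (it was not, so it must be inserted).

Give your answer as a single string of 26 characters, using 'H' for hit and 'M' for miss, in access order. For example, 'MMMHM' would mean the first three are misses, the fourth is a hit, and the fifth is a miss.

Answer: MHHHMMMHMMMHMHHHHHMHHHHHHM

Derivation:
LFU simulation (capacity=4):
  1. access J: MISS. Cache: [J(c=1)]
  2. access J: HIT, count now 2. Cache: [J(c=2)]
  3. access J: HIT, count now 3. Cache: [J(c=3)]
  4. access J: HIT, count now 4. Cache: [J(c=4)]
  5. access Z: MISS. Cache: [Z(c=1) J(c=4)]
  6. access S: MISS. Cache: [Z(c=1) S(c=1) J(c=4)]
  7. access Q: MISS. Cache: [Z(c=1) S(c=1) Q(c=1) J(c=4)]
  8. access J: HIT, count now 5. Cache: [Z(c=1) S(c=1) Q(c=1) J(c=5)]
  9. access D: MISS, evict Z(c=1). Cache: [S(c=1) Q(c=1) D(c=1) J(c=5)]
  10. access T: MISS, evict S(c=1). Cache: [Q(c=1) D(c=1) T(c=1) J(c=5)]
  11. access S: MISS, evict Q(c=1). Cache: [D(c=1) T(c=1) S(c=1) J(c=5)]
  12. access S: HIT, count now 2. Cache: [D(c=1) T(c=1) S(c=2) J(c=5)]
  13. access Y: MISS, evict D(c=1). Cache: [T(c=1) Y(c=1) S(c=2) J(c=5)]
  14. access J: HIT, count now 6. Cache: [T(c=1) Y(c=1) S(c=2) J(c=6)]
  15. access J: HIT, count now 7. Cache: [T(c=1) Y(c=1) S(c=2) J(c=7)]
  16. access S: HIT, count now 3. Cache: [T(c=1) Y(c=1) S(c=3) J(c=7)]
  17. access S: HIT, count now 4. Cache: [T(c=1) Y(c=1) S(c=4) J(c=7)]
  18. access S: HIT, count now 5. Cache: [T(c=1) Y(c=1) S(c=5) J(c=7)]
  19. access Q: MISS, evict T(c=1). Cache: [Y(c=1) Q(c=1) S(c=5) J(c=7)]
  20. access J: HIT, count now 8. Cache: [Y(c=1) Q(c=1) S(c=5) J(c=8)]
  21. access S: HIT, count now 6. Cache: [Y(c=1) Q(c=1) S(c=6) J(c=8)]
  22. access S: HIT, count now 7. Cache: [Y(c=1) Q(c=1) S(c=7) J(c=8)]
  23. access S: HIT, count now 8. Cache: [Y(c=1) Q(c=1) J(c=8) S(c=8)]
  24. access Q: HIT, count now 2. Cache: [Y(c=1) Q(c=2) J(c=8) S(c=8)]
  25. access Q: HIT, count now 3. Cache: [Y(c=1) Q(c=3) J(c=8) S(c=8)]
  26. access Z: MISS, evict Y(c=1). Cache: [Z(c=1) Q(c=3) J(c=8) S(c=8)]
Total: 16 hits, 10 misses, 6 evictions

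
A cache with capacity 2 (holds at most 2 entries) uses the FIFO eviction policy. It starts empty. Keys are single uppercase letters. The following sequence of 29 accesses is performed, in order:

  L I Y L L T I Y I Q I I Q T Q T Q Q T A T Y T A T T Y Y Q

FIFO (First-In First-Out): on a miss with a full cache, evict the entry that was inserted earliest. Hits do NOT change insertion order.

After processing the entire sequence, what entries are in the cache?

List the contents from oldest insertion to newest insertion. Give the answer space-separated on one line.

Answer: Y Q

Derivation:
FIFO simulation (capacity=2):
  1. access L: MISS. Cache (old->new): [L]
  2. access I: MISS. Cache (old->new): [L I]
  3. access Y: MISS, evict L. Cache (old->new): [I Y]
  4. access L: MISS, evict I. Cache (old->new): [Y L]
  5. access L: HIT. Cache (old->new): [Y L]
  6. access T: MISS, evict Y. Cache (old->new): [L T]
  7. access I: MISS, evict L. Cache (old->new): [T I]
  8. access Y: MISS, evict T. Cache (old->new): [I Y]
  9. access I: HIT. Cache (old->new): [I Y]
  10. access Q: MISS, evict I. Cache (old->new): [Y Q]
  11. access I: MISS, evict Y. Cache (old->new): [Q I]
  12. access I: HIT. Cache (old->new): [Q I]
  13. access Q: HIT. Cache (old->new): [Q I]
  14. access T: MISS, evict Q. Cache (old->new): [I T]
  15. access Q: MISS, evict I. Cache (old->new): [T Q]
  16. access T: HIT. Cache (old->new): [T Q]
  17. access Q: HIT. Cache (old->new): [T Q]
  18. access Q: HIT. Cache (old->new): [T Q]
  19. access T: HIT. Cache (old->new): [T Q]
  20. access A: MISS, evict T. Cache (old->new): [Q A]
  21. access T: MISS, evict Q. Cache (old->new): [A T]
  22. access Y: MISS, evict A. Cache (old->new): [T Y]
  23. access T: HIT. Cache (old->new): [T Y]
  24. access A: MISS, evict T. Cache (old->new): [Y A]
  25. access T: MISS, evict Y. Cache (old->new): [A T]
  26. access T: HIT. Cache (old->new): [A T]
  27. access Y: MISS, evict A. Cache (old->new): [T Y]
  28. access Y: HIT. Cache (old->new): [T Y]
  29. access Q: MISS, evict T. Cache (old->new): [Y Q]
Total: 11 hits, 18 misses, 16 evictions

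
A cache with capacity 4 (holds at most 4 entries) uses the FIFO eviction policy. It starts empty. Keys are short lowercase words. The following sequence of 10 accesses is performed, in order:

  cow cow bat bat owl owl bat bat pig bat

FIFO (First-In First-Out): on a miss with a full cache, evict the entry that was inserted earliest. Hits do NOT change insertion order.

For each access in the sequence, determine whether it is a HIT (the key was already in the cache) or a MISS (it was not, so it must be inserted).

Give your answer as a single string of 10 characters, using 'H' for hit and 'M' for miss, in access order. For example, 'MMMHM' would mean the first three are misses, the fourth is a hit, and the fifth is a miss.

Answer: MHMHMHHHMH

Derivation:
FIFO simulation (capacity=4):
  1. access cow: MISS. Cache (old->new): [cow]
  2. access cow: HIT. Cache (old->new): [cow]
  3. access bat: MISS. Cache (old->new): [cow bat]
  4. access bat: HIT. Cache (old->new): [cow bat]
  5. access owl: MISS. Cache (old->new): [cow bat owl]
  6. access owl: HIT. Cache (old->new): [cow bat owl]
  7. access bat: HIT. Cache (old->new): [cow bat owl]
  8. access bat: HIT. Cache (old->new): [cow bat owl]
  9. access pig: MISS. Cache (old->new): [cow bat owl pig]
  10. access bat: HIT. Cache (old->new): [cow bat owl pig]
Total: 6 hits, 4 misses, 0 evictions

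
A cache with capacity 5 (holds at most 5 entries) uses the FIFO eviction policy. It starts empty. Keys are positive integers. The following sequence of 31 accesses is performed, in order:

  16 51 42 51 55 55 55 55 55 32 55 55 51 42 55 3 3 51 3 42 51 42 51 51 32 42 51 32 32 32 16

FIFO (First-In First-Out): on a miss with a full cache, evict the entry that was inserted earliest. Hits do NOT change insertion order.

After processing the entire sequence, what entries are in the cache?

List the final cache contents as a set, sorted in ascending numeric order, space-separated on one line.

Answer: 3 16 32 42 55

Derivation:
FIFO simulation (capacity=5):
  1. access 16: MISS. Cache (old->new): [16]
  2. access 51: MISS. Cache (old->new): [16 51]
  3. access 42: MISS. Cache (old->new): [16 51 42]
  4. access 51: HIT. Cache (old->new): [16 51 42]
  5. access 55: MISS. Cache (old->new): [16 51 42 55]
  6. access 55: HIT. Cache (old->new): [16 51 42 55]
  7. access 55: HIT. Cache (old->new): [16 51 42 55]
  8. access 55: HIT. Cache (old->new): [16 51 42 55]
  9. access 55: HIT. Cache (old->new): [16 51 42 55]
  10. access 32: MISS. Cache (old->new): [16 51 42 55 32]
  11. access 55: HIT. Cache (old->new): [16 51 42 55 32]
  12. access 55: HIT. Cache (old->new): [16 51 42 55 32]
  13. access 51: HIT. Cache (old->new): [16 51 42 55 32]
  14. access 42: HIT. Cache (old->new): [16 51 42 55 32]
  15. access 55: HIT. Cache (old->new): [16 51 42 55 32]
  16. access 3: MISS, evict 16. Cache (old->new): [51 42 55 32 3]
  17. access 3: HIT. Cache (old->new): [51 42 55 32 3]
  18. access 51: HIT. Cache (old->new): [51 42 55 32 3]
  19. access 3: HIT. Cache (old->new): [51 42 55 32 3]
  20. access 42: HIT. Cache (old->new): [51 42 55 32 3]
  21. access 51: HIT. Cache (old->new): [51 42 55 32 3]
  22. access 42: HIT. Cache (old->new): [51 42 55 32 3]
  23. access 51: HIT. Cache (old->new): [51 42 55 32 3]
  24. access 51: HIT. Cache (old->new): [51 42 55 32 3]
  25. access 32: HIT. Cache (old->new): [51 42 55 32 3]
  26. access 42: HIT. Cache (old->new): [51 42 55 32 3]
  27. access 51: HIT. Cache (old->new): [51 42 55 32 3]
  28. access 32: HIT. Cache (old->new): [51 42 55 32 3]
  29. access 32: HIT. Cache (old->new): [51 42 55 32 3]
  30. access 32: HIT. Cache (old->new): [51 42 55 32 3]
  31. access 16: MISS, evict 51. Cache (old->new): [42 55 32 3 16]
Total: 24 hits, 7 misses, 2 evictions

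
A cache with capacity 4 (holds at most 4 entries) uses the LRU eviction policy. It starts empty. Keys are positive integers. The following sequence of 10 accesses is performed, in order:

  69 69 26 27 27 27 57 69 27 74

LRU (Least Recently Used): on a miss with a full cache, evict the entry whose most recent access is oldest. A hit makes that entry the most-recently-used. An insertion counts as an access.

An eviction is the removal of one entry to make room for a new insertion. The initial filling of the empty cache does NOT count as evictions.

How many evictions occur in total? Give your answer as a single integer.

Answer: 1

Derivation:
LRU simulation (capacity=4):
  1. access 69: MISS. Cache (LRU->MRU): [69]
  2. access 69: HIT. Cache (LRU->MRU): [69]
  3. access 26: MISS. Cache (LRU->MRU): [69 26]
  4. access 27: MISS. Cache (LRU->MRU): [69 26 27]
  5. access 27: HIT. Cache (LRU->MRU): [69 26 27]
  6. access 27: HIT. Cache (LRU->MRU): [69 26 27]
  7. access 57: MISS. Cache (LRU->MRU): [69 26 27 57]
  8. access 69: HIT. Cache (LRU->MRU): [26 27 57 69]
  9. access 27: HIT. Cache (LRU->MRU): [26 57 69 27]
  10. access 74: MISS, evict 26. Cache (LRU->MRU): [57 69 27 74]
Total: 5 hits, 5 misses, 1 evictions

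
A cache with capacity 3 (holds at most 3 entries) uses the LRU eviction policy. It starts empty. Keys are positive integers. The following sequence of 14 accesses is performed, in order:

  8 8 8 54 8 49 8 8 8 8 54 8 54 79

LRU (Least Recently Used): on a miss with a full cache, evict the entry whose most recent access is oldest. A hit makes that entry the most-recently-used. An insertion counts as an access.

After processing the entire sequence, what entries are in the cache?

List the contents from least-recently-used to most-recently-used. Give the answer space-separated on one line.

Answer: 8 54 79

Derivation:
LRU simulation (capacity=3):
  1. access 8: MISS. Cache (LRU->MRU): [8]
  2. access 8: HIT. Cache (LRU->MRU): [8]
  3. access 8: HIT. Cache (LRU->MRU): [8]
  4. access 54: MISS. Cache (LRU->MRU): [8 54]
  5. access 8: HIT. Cache (LRU->MRU): [54 8]
  6. access 49: MISS. Cache (LRU->MRU): [54 8 49]
  7. access 8: HIT. Cache (LRU->MRU): [54 49 8]
  8. access 8: HIT. Cache (LRU->MRU): [54 49 8]
  9. access 8: HIT. Cache (LRU->MRU): [54 49 8]
  10. access 8: HIT. Cache (LRU->MRU): [54 49 8]
  11. access 54: HIT. Cache (LRU->MRU): [49 8 54]
  12. access 8: HIT. Cache (LRU->MRU): [49 54 8]
  13. access 54: HIT. Cache (LRU->MRU): [49 8 54]
  14. access 79: MISS, evict 49. Cache (LRU->MRU): [8 54 79]
Total: 10 hits, 4 misses, 1 evictions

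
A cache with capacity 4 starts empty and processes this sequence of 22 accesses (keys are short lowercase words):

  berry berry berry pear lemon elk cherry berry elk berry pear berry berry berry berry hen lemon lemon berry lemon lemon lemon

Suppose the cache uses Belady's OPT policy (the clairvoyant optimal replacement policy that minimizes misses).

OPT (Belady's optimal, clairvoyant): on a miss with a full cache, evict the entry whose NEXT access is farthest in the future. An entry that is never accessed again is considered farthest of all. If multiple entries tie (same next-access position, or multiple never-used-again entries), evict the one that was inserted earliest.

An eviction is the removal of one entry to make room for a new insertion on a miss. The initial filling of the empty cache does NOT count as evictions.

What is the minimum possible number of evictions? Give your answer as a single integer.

OPT (Belady) simulation (capacity=4):
  1. access berry: MISS. Cache: [berry]
  2. access berry: HIT. Next use of berry: step 3. Cache: [berry]
  3. access berry: HIT. Next use of berry: step 8. Cache: [berry]
  4. access pear: MISS. Cache: [berry pear]
  5. access lemon: MISS. Cache: [berry pear lemon]
  6. access elk: MISS. Cache: [berry pear lemon elk]
  7. access cherry: MISS, evict lemon (next use: step 17). Cache: [berry pear elk cherry]
  8. access berry: HIT. Next use of berry: step 10. Cache: [berry pear elk cherry]
  9. access elk: HIT. Next use of elk: never. Cache: [berry pear elk cherry]
  10. access berry: HIT. Next use of berry: step 12. Cache: [berry pear elk cherry]
  11. access pear: HIT. Next use of pear: never. Cache: [berry pear elk cherry]
  12. access berry: HIT. Next use of berry: step 13. Cache: [berry pear elk cherry]
  13. access berry: HIT. Next use of berry: step 14. Cache: [berry pear elk cherry]
  14. access berry: HIT. Next use of berry: step 15. Cache: [berry pear elk cherry]
  15. access berry: HIT. Next use of berry: step 19. Cache: [berry pear elk cherry]
  16. access hen: MISS, evict pear (next use: never). Cache: [berry elk cherry hen]
  17. access lemon: MISS, evict elk (next use: never). Cache: [berry cherry hen lemon]
  18. access lemon: HIT. Next use of lemon: step 20. Cache: [berry cherry hen lemon]
  19. access berry: HIT. Next use of berry: never. Cache: [berry cherry hen lemon]
  20. access lemon: HIT. Next use of lemon: step 21. Cache: [berry cherry hen lemon]
  21. access lemon: HIT. Next use of lemon: step 22. Cache: [berry cherry hen lemon]
  22. access lemon: HIT. Next use of lemon: never. Cache: [berry cherry hen lemon]
Total: 15 hits, 7 misses, 3 evictions

Answer: 3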